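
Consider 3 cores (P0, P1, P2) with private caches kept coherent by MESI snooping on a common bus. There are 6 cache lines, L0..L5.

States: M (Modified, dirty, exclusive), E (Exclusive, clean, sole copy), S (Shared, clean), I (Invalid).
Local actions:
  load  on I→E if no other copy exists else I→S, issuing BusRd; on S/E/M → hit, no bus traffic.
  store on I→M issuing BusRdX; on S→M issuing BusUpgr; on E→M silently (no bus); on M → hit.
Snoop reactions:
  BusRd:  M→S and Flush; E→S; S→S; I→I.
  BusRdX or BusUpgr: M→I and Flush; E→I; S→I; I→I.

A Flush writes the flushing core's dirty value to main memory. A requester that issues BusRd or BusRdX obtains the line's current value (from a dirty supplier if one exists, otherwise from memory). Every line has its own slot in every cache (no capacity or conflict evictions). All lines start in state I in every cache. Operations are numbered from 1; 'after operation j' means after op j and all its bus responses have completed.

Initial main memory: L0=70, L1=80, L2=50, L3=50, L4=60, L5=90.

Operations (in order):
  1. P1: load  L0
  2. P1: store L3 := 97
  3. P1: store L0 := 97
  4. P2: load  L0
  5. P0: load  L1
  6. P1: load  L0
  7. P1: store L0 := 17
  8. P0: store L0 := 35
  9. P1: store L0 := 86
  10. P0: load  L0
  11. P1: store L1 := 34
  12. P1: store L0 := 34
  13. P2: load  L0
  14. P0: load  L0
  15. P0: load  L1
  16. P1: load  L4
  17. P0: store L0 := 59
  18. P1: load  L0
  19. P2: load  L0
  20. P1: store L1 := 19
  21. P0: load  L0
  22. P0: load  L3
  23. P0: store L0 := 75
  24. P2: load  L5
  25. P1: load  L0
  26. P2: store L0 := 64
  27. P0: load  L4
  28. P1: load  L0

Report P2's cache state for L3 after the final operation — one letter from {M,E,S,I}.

state = I

  op1 P1: load  L0 → I/E/I on L0; bus BusRd; mem=70
  op2 P1: store L3 := 97 → I/M/I on L3; bus BusRdX; mem=50
  op3 P1: store L0 := 97 → I/M/I on L0; bus (none); mem=70
  op4 P2: load  L0 → I/S/S on L0; bus BusRd Flush; mem=97
  op5 P0: load  L1 → E/I/I on L1; bus BusRd; mem=80
  op6 P1: load  L0 → I/S/S on L0; bus (none); mem=97
  op7 P1: store L0 := 17 → I/M/I on L0; bus BusUpgr; mem=97
  op8 P0: store L0 := 35 → M/I/I on L0; bus BusRdX Flush; mem=17
  op9 P1: store L0 := 86 → I/M/I on L0; bus BusRdX Flush; mem=35
  op10 P0: load  L0 → S/S/I on L0; bus BusRd Flush; mem=86
  op11 P1: store L1 := 34 → I/M/I on L1; bus BusRdX; mem=80
  op12 P1: store L0 := 34 → I/M/I on L0; bus BusUpgr; mem=86
  op13 P2: load  L0 → I/S/S on L0; bus BusRd Flush; mem=34
  op14 P0: load  L0 → S/S/S on L0; bus BusRd; mem=34
  op15 P0: load  L1 → S/S/I on L1; bus BusRd Flush; mem=34
  op16 P1: load  L4 → I/E/I on L4; bus BusRd; mem=60
  op17 P0: store L0 := 59 → M/I/I on L0; bus BusUpgr; mem=34
  op18 P1: load  L0 → S/S/I on L0; bus BusRd Flush; mem=59
  op19 P2: load  L0 → S/S/S on L0; bus BusRd; mem=59
  op20 P1: store L1 := 19 → I/M/I on L1; bus BusUpgr; mem=34
  op21 P0: load  L0 → S/S/S on L0; bus (none); mem=59
  op22 P0: load  L3 → S/S/I on L3; bus BusRd Flush; mem=97
  op23 P0: store L0 := 75 → M/I/I on L0; bus BusUpgr; mem=59
  op24 P2: load  L5 → I/I/E on L5; bus BusRd; mem=90
  op25 P1: load  L0 → S/S/I on L0; bus BusRd Flush; mem=75
  op26 P2: store L0 := 64 → I/I/M on L0; bus BusRdX; mem=75
  op27 P0: load  L4 → S/S/I on L4; bus BusRd; mem=60
  op28 P1: load  L0 → I/S/S on L0; bus BusRd Flush; mem=64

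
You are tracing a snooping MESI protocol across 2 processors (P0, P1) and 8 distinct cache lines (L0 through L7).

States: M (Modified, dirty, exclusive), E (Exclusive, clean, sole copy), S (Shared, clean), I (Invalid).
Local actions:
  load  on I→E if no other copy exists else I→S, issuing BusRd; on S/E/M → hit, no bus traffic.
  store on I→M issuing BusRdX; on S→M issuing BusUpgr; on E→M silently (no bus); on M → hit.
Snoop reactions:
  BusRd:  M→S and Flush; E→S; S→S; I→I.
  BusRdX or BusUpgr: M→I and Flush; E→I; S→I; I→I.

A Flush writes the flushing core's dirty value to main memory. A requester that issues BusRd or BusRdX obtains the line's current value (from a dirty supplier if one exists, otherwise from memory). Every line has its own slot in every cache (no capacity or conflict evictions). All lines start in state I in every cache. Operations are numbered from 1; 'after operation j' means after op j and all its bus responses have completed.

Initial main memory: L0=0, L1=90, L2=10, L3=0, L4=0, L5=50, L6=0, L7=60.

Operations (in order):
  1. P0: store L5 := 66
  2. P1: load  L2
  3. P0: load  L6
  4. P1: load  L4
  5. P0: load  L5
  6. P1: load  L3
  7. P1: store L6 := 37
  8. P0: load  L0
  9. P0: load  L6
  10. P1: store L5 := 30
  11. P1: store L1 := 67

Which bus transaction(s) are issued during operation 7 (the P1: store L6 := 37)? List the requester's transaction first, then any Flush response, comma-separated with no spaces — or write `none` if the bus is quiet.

bus = BusRdX

1. P0: store L5 := 66  bus=[BusRdX]  L5: P0=M P1=I  mem[L5]=50
2. P1: load  L2  bus=[BusRd]  L2: P0=I P1=E  mem[L2]=10
3. P0: load  L6  bus=[BusRd]  L6: P0=E P1=I  mem[L6]=0
4. P1: load  L4  bus=[BusRd]  L4: P0=I P1=E  mem[L4]=0
5. P0: load  L5  bus=[-]  L5: P0=M P1=I  mem[L5]=50
6. P1: load  L3  bus=[BusRd]  L3: P0=I P1=E  mem[L3]=0
7. P1: store L6 := 37  bus=[BusRdX]  L6: P0=I P1=M  mem[L6]=0
8. P0: load  L0  bus=[BusRd]  L0: P0=E P1=I  mem[L0]=0
9. P0: load  L6  bus=[BusRd,Flush]  L6: P0=S P1=S  mem[L6]=37
10. P1: store L5 := 30  bus=[BusRdX,Flush]  L5: P0=I P1=M  mem[L5]=66
11. P1: store L1 := 67  bus=[BusRdX]  L1: P0=I P1=M  mem[L1]=90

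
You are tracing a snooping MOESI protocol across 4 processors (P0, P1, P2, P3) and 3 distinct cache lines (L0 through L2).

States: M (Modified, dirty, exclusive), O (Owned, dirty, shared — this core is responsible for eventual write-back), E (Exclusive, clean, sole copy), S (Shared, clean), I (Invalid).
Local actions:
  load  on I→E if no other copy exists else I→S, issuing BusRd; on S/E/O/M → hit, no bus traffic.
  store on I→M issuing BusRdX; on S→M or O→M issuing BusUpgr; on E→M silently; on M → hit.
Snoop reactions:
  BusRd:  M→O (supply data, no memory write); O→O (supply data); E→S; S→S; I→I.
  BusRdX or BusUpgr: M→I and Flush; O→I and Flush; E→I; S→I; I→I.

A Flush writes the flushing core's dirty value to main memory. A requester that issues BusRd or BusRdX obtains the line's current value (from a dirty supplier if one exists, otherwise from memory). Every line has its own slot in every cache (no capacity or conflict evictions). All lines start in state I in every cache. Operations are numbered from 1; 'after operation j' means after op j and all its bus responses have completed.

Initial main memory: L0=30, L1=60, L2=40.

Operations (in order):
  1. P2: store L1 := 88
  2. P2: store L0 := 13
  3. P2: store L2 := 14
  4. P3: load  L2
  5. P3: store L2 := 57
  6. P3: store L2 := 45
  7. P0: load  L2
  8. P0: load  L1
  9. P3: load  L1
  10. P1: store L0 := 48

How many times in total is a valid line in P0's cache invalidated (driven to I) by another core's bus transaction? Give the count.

[1] P2: store L1 := 88 | P0:I, P1:I, P2:M(88), P3:I | bus: BusRdX
[2] P2: store L0 := 13 | P0:I, P1:I, P2:M(13), P3:I | bus: BusRdX
[3] P2: store L2 := 14 | P0:I, P1:I, P2:M(14), P3:I | bus: BusRdX
[4] P3: load  L2 | P0:I, P1:I, P2:O(14), P3:S(14) | bus: BusRd
[5] P3: store L2 := 57 | P0:I, P1:I, P2:I, P3:M(57) | bus: BusUpgr,Flush
[6] P3: store L2 := 45 | P0:I, P1:I, P2:I, P3:M(45) | bus: none
[7] P0: load  L2 | P0:S(45), P1:I, P2:I, P3:O(45) | bus: BusRd
[8] P0: load  L1 | P0:S(88), P1:I, P2:O(88), P3:I | bus: BusRd
[9] P3: load  L1 | P0:S(88), P1:I, P2:O(88), P3:S(88) | bus: BusRd
[10] P1: store L0 := 48 | P0:I, P1:M(48), P2:I, P3:I | bus: BusRdX,Flush

invalidations = 0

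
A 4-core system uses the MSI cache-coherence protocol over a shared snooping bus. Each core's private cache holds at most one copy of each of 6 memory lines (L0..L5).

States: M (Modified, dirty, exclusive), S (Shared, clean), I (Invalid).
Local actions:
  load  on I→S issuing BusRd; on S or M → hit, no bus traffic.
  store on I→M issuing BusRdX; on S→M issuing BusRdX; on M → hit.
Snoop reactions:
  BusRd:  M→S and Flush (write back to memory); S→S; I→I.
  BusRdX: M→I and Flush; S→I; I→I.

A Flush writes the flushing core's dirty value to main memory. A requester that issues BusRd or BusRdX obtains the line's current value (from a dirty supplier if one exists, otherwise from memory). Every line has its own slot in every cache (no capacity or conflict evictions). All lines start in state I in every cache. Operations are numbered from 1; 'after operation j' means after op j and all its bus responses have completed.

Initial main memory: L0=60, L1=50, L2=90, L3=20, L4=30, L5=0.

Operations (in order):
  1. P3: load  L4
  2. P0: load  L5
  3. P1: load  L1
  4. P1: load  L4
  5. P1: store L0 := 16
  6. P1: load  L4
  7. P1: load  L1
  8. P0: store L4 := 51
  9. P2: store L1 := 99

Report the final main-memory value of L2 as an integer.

[1] P3: load  L4 | P0:I, P1:I, P2:I, P3:S(30) | bus: BusRd
[2] P0: load  L5 | P0:S(0), P1:I, P2:I, P3:I | bus: BusRd
[3] P1: load  L1 | P0:I, P1:S(50), P2:I, P3:I | bus: BusRd
[4] P1: load  L4 | P0:I, P1:S(30), P2:I, P3:S(30) | bus: BusRd
[5] P1: store L0 := 16 | P0:I, P1:M(16), P2:I, P3:I | bus: BusRdX
[6] P1: load  L4 | P0:I, P1:S(30), P2:I, P3:S(30) | bus: none
[7] P1: load  L1 | P0:I, P1:S(50), P2:I, P3:I | bus: none
[8] P0: store L4 := 51 | P0:M(51), P1:I, P2:I, P3:I | bus: BusRdX
[9] P2: store L1 := 99 | P0:I, P1:I, P2:M(99), P3:I | bus: BusRdX

memory[L2] = 90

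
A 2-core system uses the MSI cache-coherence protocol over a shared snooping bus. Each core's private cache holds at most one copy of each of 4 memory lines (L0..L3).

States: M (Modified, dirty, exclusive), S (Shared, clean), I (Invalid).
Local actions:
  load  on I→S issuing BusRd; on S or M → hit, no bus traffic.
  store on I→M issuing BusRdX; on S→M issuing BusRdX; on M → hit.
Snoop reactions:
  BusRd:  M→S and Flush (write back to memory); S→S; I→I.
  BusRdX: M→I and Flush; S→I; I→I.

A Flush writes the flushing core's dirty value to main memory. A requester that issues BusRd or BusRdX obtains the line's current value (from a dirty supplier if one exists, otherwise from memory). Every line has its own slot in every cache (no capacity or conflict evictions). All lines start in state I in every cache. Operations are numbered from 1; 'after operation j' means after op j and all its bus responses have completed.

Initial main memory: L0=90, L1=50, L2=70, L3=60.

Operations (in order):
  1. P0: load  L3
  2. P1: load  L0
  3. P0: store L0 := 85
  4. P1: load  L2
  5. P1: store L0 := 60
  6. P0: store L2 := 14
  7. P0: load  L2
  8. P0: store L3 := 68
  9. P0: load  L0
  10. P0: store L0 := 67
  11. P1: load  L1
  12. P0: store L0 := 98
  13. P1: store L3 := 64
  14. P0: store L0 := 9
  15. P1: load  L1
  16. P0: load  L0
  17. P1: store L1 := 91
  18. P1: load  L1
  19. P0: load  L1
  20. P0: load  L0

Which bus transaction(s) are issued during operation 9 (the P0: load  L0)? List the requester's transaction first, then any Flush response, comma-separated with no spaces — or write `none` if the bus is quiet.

bus = BusRd,Flush

step 1: P0: load  L3  ⟶  SI  (L3)  txn=BusRd  M[L3]=60
step 2: P1: load  L0  ⟶  IS  (L0)  txn=BusRd  M[L0]=90
step 3: P0: store L0 := 85  ⟶  MI  (L0)  txn=BusRdX  M[L0]=90
step 4: P1: load  L2  ⟶  IS  (L2)  txn=BusRd  M[L2]=70
step 5: P1: store L0 := 60  ⟶  IM  (L0)  txn=BusRdX+Flush  M[L0]=85
step 6: P0: store L2 := 14  ⟶  MI  (L2)  txn=BusRdX  M[L2]=70
step 7: P0: load  L2  ⟶  MI  (L2)  txn=∅  M[L2]=70
step 8: P0: store L3 := 68  ⟶  MI  (L3)  txn=BusRdX  M[L3]=60
step 9: P0: load  L0  ⟶  SS  (L0)  txn=BusRd+Flush  M[L0]=60
step 10: P0: store L0 := 67  ⟶  MI  (L0)  txn=BusRdX  M[L0]=60
step 11: P1: load  L1  ⟶  IS  (L1)  txn=BusRd  M[L1]=50
step 12: P0: store L0 := 98  ⟶  MI  (L0)  txn=∅  M[L0]=60
step 13: P1: store L3 := 64  ⟶  IM  (L3)  txn=BusRdX+Flush  M[L3]=68
step 14: P0: store L0 := 9  ⟶  MI  (L0)  txn=∅  M[L0]=60
step 15: P1: load  L1  ⟶  IS  (L1)  txn=∅  M[L1]=50
step 16: P0: load  L0  ⟶  MI  (L0)  txn=∅  M[L0]=60
step 17: P1: store L1 := 91  ⟶  IM  (L1)  txn=BusRdX  M[L1]=50
step 18: P1: load  L1  ⟶  IM  (L1)  txn=∅  M[L1]=50
step 19: P0: load  L1  ⟶  SS  (L1)  txn=BusRd+Flush  M[L1]=91
step 20: P0: load  L0  ⟶  MI  (L0)  txn=∅  M[L0]=60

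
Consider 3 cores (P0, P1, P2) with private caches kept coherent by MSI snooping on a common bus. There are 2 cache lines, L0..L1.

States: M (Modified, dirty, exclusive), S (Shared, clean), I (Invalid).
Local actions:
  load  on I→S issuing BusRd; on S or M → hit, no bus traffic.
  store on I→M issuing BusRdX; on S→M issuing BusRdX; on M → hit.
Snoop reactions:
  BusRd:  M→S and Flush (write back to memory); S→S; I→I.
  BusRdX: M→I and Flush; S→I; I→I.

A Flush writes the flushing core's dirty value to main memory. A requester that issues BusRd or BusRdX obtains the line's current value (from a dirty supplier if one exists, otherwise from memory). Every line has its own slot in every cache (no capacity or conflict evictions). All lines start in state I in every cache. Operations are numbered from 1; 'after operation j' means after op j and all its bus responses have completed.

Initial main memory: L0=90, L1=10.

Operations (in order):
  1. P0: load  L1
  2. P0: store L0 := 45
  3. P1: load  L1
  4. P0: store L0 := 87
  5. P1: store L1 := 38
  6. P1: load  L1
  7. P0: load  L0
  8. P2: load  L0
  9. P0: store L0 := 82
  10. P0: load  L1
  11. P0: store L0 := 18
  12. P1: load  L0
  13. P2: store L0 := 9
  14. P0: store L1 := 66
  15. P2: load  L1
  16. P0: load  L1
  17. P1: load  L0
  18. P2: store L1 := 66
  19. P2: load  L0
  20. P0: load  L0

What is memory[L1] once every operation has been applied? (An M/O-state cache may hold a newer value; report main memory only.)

memory[L1] = 66

[1] P0: load  L1 | P0:S(10), P1:I, P2:I | bus: BusRd
[2] P0: store L0 := 45 | P0:M(45), P1:I, P2:I | bus: BusRdX
[3] P1: load  L1 | P0:S(10), P1:S(10), P2:I | bus: BusRd
[4] P0: store L0 := 87 | P0:M(87), P1:I, P2:I | bus: none
[5] P1: store L1 := 38 | P0:I, P1:M(38), P2:I | bus: BusRdX
[6] P1: load  L1 | P0:I, P1:M(38), P2:I | bus: none
[7] P0: load  L0 | P0:M(87), P1:I, P2:I | bus: none
[8] P2: load  L0 | P0:S(87), P1:I, P2:S(87) | bus: BusRd,Flush
[9] P0: store L0 := 82 | P0:M(82), P1:I, P2:I | bus: BusRdX
[10] P0: load  L1 | P0:S(38), P1:S(38), P2:I | bus: BusRd,Flush
[11] P0: store L0 := 18 | P0:M(18), P1:I, P2:I | bus: none
[12] P1: load  L0 | P0:S(18), P1:S(18), P2:I | bus: BusRd,Flush
[13] P2: store L0 := 9 | P0:I, P1:I, P2:M(9) | bus: BusRdX
[14] P0: store L1 := 66 | P0:M(66), P1:I, P2:I | bus: BusRdX
[15] P2: load  L1 | P0:S(66), P1:I, P2:S(66) | bus: BusRd,Flush
[16] P0: load  L1 | P0:S(66), P1:I, P2:S(66) | bus: none
[17] P1: load  L0 | P0:I, P1:S(9), P2:S(9) | bus: BusRd,Flush
[18] P2: store L1 := 66 | P0:I, P1:I, P2:M(66) | bus: BusRdX
[19] P2: load  L0 | P0:I, P1:S(9), P2:S(9) | bus: none
[20] P0: load  L0 | P0:S(9), P1:S(9), P2:S(9) | bus: BusRd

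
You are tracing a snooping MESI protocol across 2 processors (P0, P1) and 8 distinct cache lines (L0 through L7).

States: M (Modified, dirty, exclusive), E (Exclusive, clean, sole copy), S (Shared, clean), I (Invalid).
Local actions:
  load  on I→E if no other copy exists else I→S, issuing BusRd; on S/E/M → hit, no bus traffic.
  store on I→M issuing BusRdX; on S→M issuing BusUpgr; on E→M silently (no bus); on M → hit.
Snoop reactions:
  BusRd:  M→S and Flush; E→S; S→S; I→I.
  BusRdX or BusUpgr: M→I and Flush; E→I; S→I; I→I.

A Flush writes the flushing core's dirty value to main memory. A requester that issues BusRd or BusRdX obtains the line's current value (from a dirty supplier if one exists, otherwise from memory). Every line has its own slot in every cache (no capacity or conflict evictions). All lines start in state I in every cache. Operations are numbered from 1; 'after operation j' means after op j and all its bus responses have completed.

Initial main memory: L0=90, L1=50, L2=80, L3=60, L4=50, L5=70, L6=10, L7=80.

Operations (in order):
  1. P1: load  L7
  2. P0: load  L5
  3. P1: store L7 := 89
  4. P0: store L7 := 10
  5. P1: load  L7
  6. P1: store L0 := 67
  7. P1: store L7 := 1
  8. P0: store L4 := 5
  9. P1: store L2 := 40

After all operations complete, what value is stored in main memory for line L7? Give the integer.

1. P1: load  L7  bus=[BusRd]  L7: P0=I P1=E  mem[L7]=80
2. P0: load  L5  bus=[BusRd]  L5: P0=E P1=I  mem[L5]=70
3. P1: store L7 := 89  bus=[-]  L7: P0=I P1=M  mem[L7]=80
4. P0: store L7 := 10  bus=[BusRdX,Flush]  L7: P0=M P1=I  mem[L7]=89
5. P1: load  L7  bus=[BusRd,Flush]  L7: P0=S P1=S  mem[L7]=10
6. P1: store L0 := 67  bus=[BusRdX]  L0: P0=I P1=M  mem[L0]=90
7. P1: store L7 := 1  bus=[BusUpgr]  L7: P0=I P1=M  mem[L7]=10
8. P0: store L4 := 5  bus=[BusRdX]  L4: P0=M P1=I  mem[L4]=50
9. P1: store L2 := 40  bus=[BusRdX]  L2: P0=I P1=M  mem[L2]=80

memory[L7] = 10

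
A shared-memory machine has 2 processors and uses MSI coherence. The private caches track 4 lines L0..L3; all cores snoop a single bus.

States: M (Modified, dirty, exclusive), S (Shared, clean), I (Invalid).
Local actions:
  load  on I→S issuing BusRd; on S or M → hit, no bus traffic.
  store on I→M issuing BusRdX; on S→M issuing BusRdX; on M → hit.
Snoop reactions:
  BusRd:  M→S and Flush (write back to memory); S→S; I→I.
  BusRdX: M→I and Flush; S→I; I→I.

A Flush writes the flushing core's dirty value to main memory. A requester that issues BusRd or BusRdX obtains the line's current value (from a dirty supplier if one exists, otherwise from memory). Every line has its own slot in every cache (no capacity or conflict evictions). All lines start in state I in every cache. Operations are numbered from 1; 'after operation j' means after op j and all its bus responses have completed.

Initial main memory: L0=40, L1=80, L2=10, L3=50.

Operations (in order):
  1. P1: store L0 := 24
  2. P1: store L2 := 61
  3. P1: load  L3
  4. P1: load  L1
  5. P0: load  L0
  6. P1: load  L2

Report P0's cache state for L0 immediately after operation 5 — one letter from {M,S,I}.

step 1: P1: store L0 := 24  ⟶  IM  (L0)  txn=BusRdX  M[L0]=40
step 2: P1: store L2 := 61  ⟶  IM  (L2)  txn=BusRdX  M[L2]=10
step 3: P1: load  L3  ⟶  IS  (L3)  txn=BusRd  M[L3]=50
step 4: P1: load  L1  ⟶  IS  (L1)  txn=BusRd  M[L1]=80
step 5: P0: load  L0  ⟶  SS  (L0)  txn=BusRd+Flush  M[L0]=24
step 6: P1: load  L2  ⟶  IM  (L2)  txn=∅  M[L2]=10

state = S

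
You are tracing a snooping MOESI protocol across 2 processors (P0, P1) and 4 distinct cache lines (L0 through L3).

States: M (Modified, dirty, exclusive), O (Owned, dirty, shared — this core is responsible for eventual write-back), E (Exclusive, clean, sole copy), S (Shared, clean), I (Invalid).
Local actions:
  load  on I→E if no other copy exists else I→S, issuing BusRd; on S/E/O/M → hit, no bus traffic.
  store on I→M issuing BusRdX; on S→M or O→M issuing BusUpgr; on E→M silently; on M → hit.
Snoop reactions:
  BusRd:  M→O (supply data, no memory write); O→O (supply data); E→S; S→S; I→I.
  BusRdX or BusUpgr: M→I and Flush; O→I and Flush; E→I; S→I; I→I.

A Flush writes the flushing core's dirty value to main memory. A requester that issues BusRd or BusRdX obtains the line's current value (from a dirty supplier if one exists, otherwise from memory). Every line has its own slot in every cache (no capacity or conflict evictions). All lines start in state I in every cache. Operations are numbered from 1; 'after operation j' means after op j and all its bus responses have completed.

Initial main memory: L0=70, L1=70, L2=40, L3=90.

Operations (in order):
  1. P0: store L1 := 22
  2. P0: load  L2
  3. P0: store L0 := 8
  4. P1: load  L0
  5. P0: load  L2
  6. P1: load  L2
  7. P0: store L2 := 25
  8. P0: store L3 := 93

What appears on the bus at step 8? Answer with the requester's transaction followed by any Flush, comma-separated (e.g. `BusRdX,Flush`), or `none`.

1. P0: store L1 := 22  bus=[BusRdX]  L1: P0=M P1=I  mem[L1]=70
2. P0: load  L2  bus=[BusRd]  L2: P0=E P1=I  mem[L2]=40
3. P0: store L0 := 8  bus=[BusRdX]  L0: P0=M P1=I  mem[L0]=70
4. P1: load  L0  bus=[BusRd]  L0: P0=O P1=S  mem[L0]=70
5. P0: load  L2  bus=[-]  L2: P0=E P1=I  mem[L2]=40
6. P1: load  L2  bus=[BusRd]  L2: P0=S P1=S  mem[L2]=40
7. P0: store L2 := 25  bus=[BusUpgr]  L2: P0=M P1=I  mem[L2]=40
8. P0: store L3 := 93  bus=[BusRdX]  L3: P0=M P1=I  mem[L3]=90

bus = BusRdX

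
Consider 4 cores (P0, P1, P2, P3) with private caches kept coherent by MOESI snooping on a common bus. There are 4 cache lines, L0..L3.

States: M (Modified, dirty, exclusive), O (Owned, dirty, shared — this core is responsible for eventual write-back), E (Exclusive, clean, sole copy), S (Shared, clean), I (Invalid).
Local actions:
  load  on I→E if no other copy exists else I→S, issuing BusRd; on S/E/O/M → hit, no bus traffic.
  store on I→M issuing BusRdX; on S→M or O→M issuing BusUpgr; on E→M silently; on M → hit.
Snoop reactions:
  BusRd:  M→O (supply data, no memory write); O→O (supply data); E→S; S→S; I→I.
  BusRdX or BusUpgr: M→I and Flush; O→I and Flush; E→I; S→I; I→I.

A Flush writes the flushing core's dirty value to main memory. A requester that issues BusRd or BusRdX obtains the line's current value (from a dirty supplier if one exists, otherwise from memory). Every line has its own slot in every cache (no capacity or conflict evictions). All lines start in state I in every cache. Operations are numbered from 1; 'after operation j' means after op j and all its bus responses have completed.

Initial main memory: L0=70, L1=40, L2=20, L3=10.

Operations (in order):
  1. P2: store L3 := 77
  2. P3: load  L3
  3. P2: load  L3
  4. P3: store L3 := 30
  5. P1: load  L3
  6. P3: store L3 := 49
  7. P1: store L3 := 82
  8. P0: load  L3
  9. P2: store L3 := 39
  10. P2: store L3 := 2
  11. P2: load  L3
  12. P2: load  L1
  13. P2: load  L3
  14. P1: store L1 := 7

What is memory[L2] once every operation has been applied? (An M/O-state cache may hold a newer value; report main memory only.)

1. P2: store L3 := 77  bus=[BusRdX]  L3: P0=I P1=I P2=M P3=I  mem[L3]=10
2. P3: load  L3  bus=[BusRd]  L3: P0=I P1=I P2=O P3=S  mem[L3]=10
3. P2: load  L3  bus=[-]  L3: P0=I P1=I P2=O P3=S  mem[L3]=10
4. P3: store L3 := 30  bus=[BusUpgr,Flush]  L3: P0=I P1=I P2=I P3=M  mem[L3]=77
5. P1: load  L3  bus=[BusRd]  L3: P0=I P1=S P2=I P3=O  mem[L3]=77
6. P3: store L3 := 49  bus=[BusUpgr]  L3: P0=I P1=I P2=I P3=M  mem[L3]=77
7. P1: store L3 := 82  bus=[BusRdX,Flush]  L3: P0=I P1=M P2=I P3=I  mem[L3]=49
8. P0: load  L3  bus=[BusRd]  L3: P0=S P1=O P2=I P3=I  mem[L3]=49
9. P2: store L3 := 39  bus=[BusRdX,Flush]  L3: P0=I P1=I P2=M P3=I  mem[L3]=82
10. P2: store L3 := 2  bus=[-]  L3: P0=I P1=I P2=M P3=I  mem[L3]=82
11. P2: load  L3  bus=[-]  L3: P0=I P1=I P2=M P3=I  mem[L3]=82
12. P2: load  L1  bus=[BusRd]  L1: P0=I P1=I P2=E P3=I  mem[L1]=40
13. P2: load  L3  bus=[-]  L3: P0=I P1=I P2=M P3=I  mem[L3]=82
14. P1: store L1 := 7  bus=[BusRdX]  L1: P0=I P1=M P2=I P3=I  mem[L1]=40

memory[L2] = 20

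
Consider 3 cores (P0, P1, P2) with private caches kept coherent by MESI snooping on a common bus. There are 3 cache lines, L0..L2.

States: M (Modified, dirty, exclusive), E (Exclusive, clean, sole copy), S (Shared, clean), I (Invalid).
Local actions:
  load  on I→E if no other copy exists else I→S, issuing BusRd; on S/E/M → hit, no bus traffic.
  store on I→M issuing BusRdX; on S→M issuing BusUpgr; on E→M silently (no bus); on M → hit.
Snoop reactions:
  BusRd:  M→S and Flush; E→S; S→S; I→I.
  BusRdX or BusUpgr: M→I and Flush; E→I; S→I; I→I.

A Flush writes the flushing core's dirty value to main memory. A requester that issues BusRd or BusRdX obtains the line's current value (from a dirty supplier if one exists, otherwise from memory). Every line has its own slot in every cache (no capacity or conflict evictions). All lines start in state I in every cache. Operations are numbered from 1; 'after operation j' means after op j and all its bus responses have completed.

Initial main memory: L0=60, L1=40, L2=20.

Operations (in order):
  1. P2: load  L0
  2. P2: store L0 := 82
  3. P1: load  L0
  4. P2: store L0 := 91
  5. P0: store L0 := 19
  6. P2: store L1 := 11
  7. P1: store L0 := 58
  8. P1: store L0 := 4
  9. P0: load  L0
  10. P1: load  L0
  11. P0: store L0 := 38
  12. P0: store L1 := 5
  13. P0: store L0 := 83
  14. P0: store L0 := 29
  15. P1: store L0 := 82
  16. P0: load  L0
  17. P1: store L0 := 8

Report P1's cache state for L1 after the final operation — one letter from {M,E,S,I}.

state = I

1. P2: load  L0  bus=[BusRd]  L0: P0=I P1=I P2=E  mem[L0]=60
2. P2: store L0 := 82  bus=[-]  L0: P0=I P1=I P2=M  mem[L0]=60
3. P1: load  L0  bus=[BusRd,Flush]  L0: P0=I P1=S P2=S  mem[L0]=82
4. P2: store L0 := 91  bus=[BusUpgr]  L0: P0=I P1=I P2=M  mem[L0]=82
5. P0: store L0 := 19  bus=[BusRdX,Flush]  L0: P0=M P1=I P2=I  mem[L0]=91
6. P2: store L1 := 11  bus=[BusRdX]  L1: P0=I P1=I P2=M  mem[L1]=40
7. P1: store L0 := 58  bus=[BusRdX,Flush]  L0: P0=I P1=M P2=I  mem[L0]=19
8. P1: store L0 := 4  bus=[-]  L0: P0=I P1=M P2=I  mem[L0]=19
9. P0: load  L0  bus=[BusRd,Flush]  L0: P0=S P1=S P2=I  mem[L0]=4
10. P1: load  L0  bus=[-]  L0: P0=S P1=S P2=I  mem[L0]=4
11. P0: store L0 := 38  bus=[BusUpgr]  L0: P0=M P1=I P2=I  mem[L0]=4
12. P0: store L1 := 5  bus=[BusRdX,Flush]  L1: P0=M P1=I P2=I  mem[L1]=11
13. P0: store L0 := 83  bus=[-]  L0: P0=M P1=I P2=I  mem[L0]=4
14. P0: store L0 := 29  bus=[-]  L0: P0=M P1=I P2=I  mem[L0]=4
15. P1: store L0 := 82  bus=[BusRdX,Flush]  L0: P0=I P1=M P2=I  mem[L0]=29
16. P0: load  L0  bus=[BusRd,Flush]  L0: P0=S P1=S P2=I  mem[L0]=82
17. P1: store L0 := 8  bus=[BusUpgr]  L0: P0=I P1=M P2=I  mem[L0]=82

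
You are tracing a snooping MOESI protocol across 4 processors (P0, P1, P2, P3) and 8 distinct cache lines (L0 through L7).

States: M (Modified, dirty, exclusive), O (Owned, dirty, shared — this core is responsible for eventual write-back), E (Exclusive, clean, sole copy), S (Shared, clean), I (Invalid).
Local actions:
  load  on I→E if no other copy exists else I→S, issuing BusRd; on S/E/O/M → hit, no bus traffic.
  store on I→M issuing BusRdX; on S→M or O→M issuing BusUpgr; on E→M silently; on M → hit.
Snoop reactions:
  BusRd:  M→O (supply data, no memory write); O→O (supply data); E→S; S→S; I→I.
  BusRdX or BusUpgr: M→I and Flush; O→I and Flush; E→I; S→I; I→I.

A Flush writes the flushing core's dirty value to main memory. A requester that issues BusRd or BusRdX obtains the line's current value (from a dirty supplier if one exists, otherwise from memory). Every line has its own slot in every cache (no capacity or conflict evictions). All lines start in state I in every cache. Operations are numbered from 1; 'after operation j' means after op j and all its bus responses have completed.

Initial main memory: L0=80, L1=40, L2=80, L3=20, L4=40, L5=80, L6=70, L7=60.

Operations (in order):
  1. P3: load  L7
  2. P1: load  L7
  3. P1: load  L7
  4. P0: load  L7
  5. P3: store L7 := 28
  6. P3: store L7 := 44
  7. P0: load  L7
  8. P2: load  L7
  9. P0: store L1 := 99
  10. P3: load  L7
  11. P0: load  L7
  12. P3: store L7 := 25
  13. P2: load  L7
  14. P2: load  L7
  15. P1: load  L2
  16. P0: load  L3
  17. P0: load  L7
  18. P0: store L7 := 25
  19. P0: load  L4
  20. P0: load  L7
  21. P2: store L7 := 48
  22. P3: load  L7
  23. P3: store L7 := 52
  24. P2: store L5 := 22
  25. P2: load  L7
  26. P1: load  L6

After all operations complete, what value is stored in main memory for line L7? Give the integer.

memory[L7] = 48

step 1: P3: load  L7  ⟶  IIIE  (L7)  txn=BusRd  M[L7]=60
step 2: P1: load  L7  ⟶  ISIS  (L7)  txn=BusRd  M[L7]=60
step 3: P1: load  L7  ⟶  ISIS  (L7)  txn=∅  M[L7]=60
step 4: P0: load  L7  ⟶  SSIS  (L7)  txn=BusRd  M[L7]=60
step 5: P3: store L7 := 28  ⟶  IIIM  (L7)  txn=BusUpgr  M[L7]=60
step 6: P3: store L7 := 44  ⟶  IIIM  (L7)  txn=∅  M[L7]=60
step 7: P0: load  L7  ⟶  SIIO  (L7)  txn=BusRd  M[L7]=60
step 8: P2: load  L7  ⟶  SISO  (L7)  txn=BusRd  M[L7]=60
step 9: P0: store L1 := 99  ⟶  MIII  (L1)  txn=BusRdX  M[L1]=40
step 10: P3: load  L7  ⟶  SISO  (L7)  txn=∅  M[L7]=60
step 11: P0: load  L7  ⟶  SISO  (L7)  txn=∅  M[L7]=60
step 12: P3: store L7 := 25  ⟶  IIIM  (L7)  txn=BusUpgr  M[L7]=60
step 13: P2: load  L7  ⟶  IISO  (L7)  txn=BusRd  M[L7]=60
step 14: P2: load  L7  ⟶  IISO  (L7)  txn=∅  M[L7]=60
step 15: P1: load  L2  ⟶  IEII  (L2)  txn=BusRd  M[L2]=80
step 16: P0: load  L3  ⟶  EIII  (L3)  txn=BusRd  M[L3]=20
step 17: P0: load  L7  ⟶  SISO  (L7)  txn=BusRd  M[L7]=60
step 18: P0: store L7 := 25  ⟶  MIII  (L7)  txn=BusUpgr+Flush  M[L7]=25
step 19: P0: load  L4  ⟶  EIII  (L4)  txn=BusRd  M[L4]=40
step 20: P0: load  L7  ⟶  MIII  (L7)  txn=∅  M[L7]=25
step 21: P2: store L7 := 48  ⟶  IIMI  (L7)  txn=BusRdX+Flush  M[L7]=25
step 22: P3: load  L7  ⟶  IIOS  (L7)  txn=BusRd  M[L7]=25
step 23: P3: store L7 := 52  ⟶  IIIM  (L7)  txn=BusUpgr+Flush  M[L7]=48
step 24: P2: store L5 := 22  ⟶  IIMI  (L5)  txn=BusRdX  M[L5]=80
step 25: P2: load  L7  ⟶  IISO  (L7)  txn=BusRd  M[L7]=48
step 26: P1: load  L6  ⟶  IEII  (L6)  txn=BusRd  M[L6]=70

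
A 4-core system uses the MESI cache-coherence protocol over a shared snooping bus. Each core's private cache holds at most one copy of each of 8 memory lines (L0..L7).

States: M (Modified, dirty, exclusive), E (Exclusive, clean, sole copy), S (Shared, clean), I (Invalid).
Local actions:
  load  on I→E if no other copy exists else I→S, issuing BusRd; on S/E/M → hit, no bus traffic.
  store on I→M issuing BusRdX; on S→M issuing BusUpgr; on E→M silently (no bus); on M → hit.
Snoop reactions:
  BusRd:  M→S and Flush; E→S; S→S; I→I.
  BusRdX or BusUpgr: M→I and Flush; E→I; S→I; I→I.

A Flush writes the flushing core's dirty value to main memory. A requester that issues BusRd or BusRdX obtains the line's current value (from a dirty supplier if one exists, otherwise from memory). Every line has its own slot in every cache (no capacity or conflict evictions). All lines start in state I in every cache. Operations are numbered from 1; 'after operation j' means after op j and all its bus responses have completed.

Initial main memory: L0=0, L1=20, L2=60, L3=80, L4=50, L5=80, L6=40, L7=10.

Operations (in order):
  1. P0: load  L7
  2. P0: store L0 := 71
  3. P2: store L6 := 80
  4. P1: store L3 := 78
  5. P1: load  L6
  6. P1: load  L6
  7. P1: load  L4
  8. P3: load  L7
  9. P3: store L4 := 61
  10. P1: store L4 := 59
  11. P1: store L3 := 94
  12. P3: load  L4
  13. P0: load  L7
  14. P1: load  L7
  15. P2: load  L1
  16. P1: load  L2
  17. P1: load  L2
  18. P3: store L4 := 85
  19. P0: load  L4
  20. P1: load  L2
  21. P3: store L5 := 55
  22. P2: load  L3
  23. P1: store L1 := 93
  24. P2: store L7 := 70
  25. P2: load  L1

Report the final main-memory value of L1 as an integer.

  op1 P0: load  L7 → E/I/I/I on L7; bus BusRd; mem=10
  op2 P0: store L0 := 71 → M/I/I/I on L0; bus BusRdX; mem=0
  op3 P2: store L6 := 80 → I/I/M/I on L6; bus BusRdX; mem=40
  op4 P1: store L3 := 78 → I/M/I/I on L3; bus BusRdX; mem=80
  op5 P1: load  L6 → I/S/S/I on L6; bus BusRd Flush; mem=80
  op6 P1: load  L6 → I/S/S/I on L6; bus (none); mem=80
  op7 P1: load  L4 → I/E/I/I on L4; bus BusRd; mem=50
  op8 P3: load  L7 → S/I/I/S on L7; bus BusRd; mem=10
  op9 P3: store L4 := 61 → I/I/I/M on L4; bus BusRdX; mem=50
  op10 P1: store L4 := 59 → I/M/I/I on L4; bus BusRdX Flush; mem=61
  op11 P1: store L3 := 94 → I/M/I/I on L3; bus (none); mem=80
  op12 P3: load  L4 → I/S/I/S on L4; bus BusRd Flush; mem=59
  op13 P0: load  L7 → S/I/I/S on L7; bus (none); mem=10
  op14 P1: load  L7 → S/S/I/S on L7; bus BusRd; mem=10
  op15 P2: load  L1 → I/I/E/I on L1; bus BusRd; mem=20
  op16 P1: load  L2 → I/E/I/I on L2; bus BusRd; mem=60
  op17 P1: load  L2 → I/E/I/I on L2; bus (none); mem=60
  op18 P3: store L4 := 85 → I/I/I/M on L4; bus BusUpgr; mem=59
  op19 P0: load  L4 → S/I/I/S on L4; bus BusRd Flush; mem=85
  op20 P1: load  L2 → I/E/I/I on L2; bus (none); mem=60
  op21 P3: store L5 := 55 → I/I/I/M on L5; bus BusRdX; mem=80
  op22 P2: load  L3 → I/S/S/I on L3; bus BusRd Flush; mem=94
  op23 P1: store L1 := 93 → I/M/I/I on L1; bus BusRdX; mem=20
  op24 P2: store L7 := 70 → I/I/M/I on L7; bus BusRdX; mem=10
  op25 P2: load  L1 → I/S/S/I on L1; bus BusRd Flush; mem=93

memory[L1] = 93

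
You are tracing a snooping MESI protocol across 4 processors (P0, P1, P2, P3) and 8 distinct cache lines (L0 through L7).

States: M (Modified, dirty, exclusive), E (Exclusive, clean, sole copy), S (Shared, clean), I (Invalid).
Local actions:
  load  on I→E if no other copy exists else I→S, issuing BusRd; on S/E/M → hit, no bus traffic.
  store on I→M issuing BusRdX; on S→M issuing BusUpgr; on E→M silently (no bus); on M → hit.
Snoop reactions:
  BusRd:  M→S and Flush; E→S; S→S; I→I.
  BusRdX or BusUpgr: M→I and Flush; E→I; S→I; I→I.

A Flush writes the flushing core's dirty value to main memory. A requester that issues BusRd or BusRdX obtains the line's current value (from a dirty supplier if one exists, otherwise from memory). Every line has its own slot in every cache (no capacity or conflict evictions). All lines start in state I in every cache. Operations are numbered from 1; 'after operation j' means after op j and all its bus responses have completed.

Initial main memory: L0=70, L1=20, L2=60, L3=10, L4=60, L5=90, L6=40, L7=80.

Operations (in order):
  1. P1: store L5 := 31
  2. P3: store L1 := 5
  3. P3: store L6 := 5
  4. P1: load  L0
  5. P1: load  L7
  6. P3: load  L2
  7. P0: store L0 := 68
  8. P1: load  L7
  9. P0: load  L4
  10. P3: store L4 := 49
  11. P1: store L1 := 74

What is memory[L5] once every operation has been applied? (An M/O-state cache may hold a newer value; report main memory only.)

step 1: P1: store L5 := 31  ⟶  IMII  (L5)  txn=BusRdX  M[L5]=90
step 2: P3: store L1 := 5  ⟶  IIIM  (L1)  txn=BusRdX  M[L1]=20
step 3: P3: store L6 := 5  ⟶  IIIM  (L6)  txn=BusRdX  M[L6]=40
step 4: P1: load  L0  ⟶  IEII  (L0)  txn=BusRd  M[L0]=70
step 5: P1: load  L7  ⟶  IEII  (L7)  txn=BusRd  M[L7]=80
step 6: P3: load  L2  ⟶  IIIE  (L2)  txn=BusRd  M[L2]=60
step 7: P0: store L0 := 68  ⟶  MIII  (L0)  txn=BusRdX  M[L0]=70
step 8: P1: load  L7  ⟶  IEII  (L7)  txn=∅  M[L7]=80
step 9: P0: load  L4  ⟶  EIII  (L4)  txn=BusRd  M[L4]=60
step 10: P3: store L4 := 49  ⟶  IIIM  (L4)  txn=BusRdX  M[L4]=60
step 11: P1: store L1 := 74  ⟶  IMII  (L1)  txn=BusRdX+Flush  M[L1]=5

memory[L5] = 90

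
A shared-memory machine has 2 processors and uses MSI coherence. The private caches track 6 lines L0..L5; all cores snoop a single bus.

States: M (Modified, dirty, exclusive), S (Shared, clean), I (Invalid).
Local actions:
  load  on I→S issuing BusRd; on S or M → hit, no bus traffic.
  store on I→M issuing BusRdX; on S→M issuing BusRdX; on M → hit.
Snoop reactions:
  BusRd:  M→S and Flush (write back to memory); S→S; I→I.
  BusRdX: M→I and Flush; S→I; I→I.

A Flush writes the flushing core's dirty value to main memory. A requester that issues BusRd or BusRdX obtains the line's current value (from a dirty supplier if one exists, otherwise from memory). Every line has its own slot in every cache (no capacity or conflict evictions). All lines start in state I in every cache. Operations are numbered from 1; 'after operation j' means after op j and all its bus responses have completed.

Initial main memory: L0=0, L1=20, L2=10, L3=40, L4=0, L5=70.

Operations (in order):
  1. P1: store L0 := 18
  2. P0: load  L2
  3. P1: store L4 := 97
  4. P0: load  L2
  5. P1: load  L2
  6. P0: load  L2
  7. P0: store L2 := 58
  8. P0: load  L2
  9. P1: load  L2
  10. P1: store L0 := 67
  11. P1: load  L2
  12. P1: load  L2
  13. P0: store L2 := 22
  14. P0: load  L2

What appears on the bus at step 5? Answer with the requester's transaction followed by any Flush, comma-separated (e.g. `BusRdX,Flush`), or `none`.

1. P1: store L0 := 18  bus=[BusRdX]  L0: P0=I P1=M  mem[L0]=0
2. P0: load  L2  bus=[BusRd]  L2: P0=S P1=I  mem[L2]=10
3. P1: store L4 := 97  bus=[BusRdX]  L4: P0=I P1=M  mem[L4]=0
4. P0: load  L2  bus=[-]  L2: P0=S P1=I  mem[L2]=10
5. P1: load  L2  bus=[BusRd]  L2: P0=S P1=S  mem[L2]=10
6. P0: load  L2  bus=[-]  L2: P0=S P1=S  mem[L2]=10
7. P0: store L2 := 58  bus=[BusRdX]  L2: P0=M P1=I  mem[L2]=10
8. P0: load  L2  bus=[-]  L2: P0=M P1=I  mem[L2]=10
9. P1: load  L2  bus=[BusRd,Flush]  L2: P0=S P1=S  mem[L2]=58
10. P1: store L0 := 67  bus=[-]  L0: P0=I P1=M  mem[L0]=0
11. P1: load  L2  bus=[-]  L2: P0=S P1=S  mem[L2]=58
12. P1: load  L2  bus=[-]  L2: P0=S P1=S  mem[L2]=58
13. P0: store L2 := 22  bus=[BusRdX]  L2: P0=M P1=I  mem[L2]=58
14. P0: load  L2  bus=[-]  L2: P0=M P1=I  mem[L2]=58

bus = BusRd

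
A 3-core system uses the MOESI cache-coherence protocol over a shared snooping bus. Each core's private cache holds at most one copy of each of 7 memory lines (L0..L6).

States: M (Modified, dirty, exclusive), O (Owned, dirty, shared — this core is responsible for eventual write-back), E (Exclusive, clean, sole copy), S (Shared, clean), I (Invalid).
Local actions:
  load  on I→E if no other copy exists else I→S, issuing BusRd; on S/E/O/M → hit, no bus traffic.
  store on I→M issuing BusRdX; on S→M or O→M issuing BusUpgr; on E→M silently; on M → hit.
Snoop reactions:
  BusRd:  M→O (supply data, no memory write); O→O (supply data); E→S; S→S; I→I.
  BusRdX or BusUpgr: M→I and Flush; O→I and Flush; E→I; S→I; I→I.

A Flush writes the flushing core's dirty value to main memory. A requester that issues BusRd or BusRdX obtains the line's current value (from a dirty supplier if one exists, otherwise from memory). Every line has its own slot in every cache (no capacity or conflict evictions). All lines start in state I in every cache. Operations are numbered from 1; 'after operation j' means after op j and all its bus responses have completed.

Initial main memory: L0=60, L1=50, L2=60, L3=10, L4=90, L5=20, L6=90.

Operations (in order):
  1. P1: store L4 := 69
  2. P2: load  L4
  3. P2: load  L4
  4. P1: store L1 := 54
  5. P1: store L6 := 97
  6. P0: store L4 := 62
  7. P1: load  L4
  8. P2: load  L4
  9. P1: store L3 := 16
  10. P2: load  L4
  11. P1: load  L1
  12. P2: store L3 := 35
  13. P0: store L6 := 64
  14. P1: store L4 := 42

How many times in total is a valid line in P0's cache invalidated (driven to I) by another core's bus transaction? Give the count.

invalidations = 1

[1] P1: store L4 := 69 | P0:I, P1:M(69), P2:I | bus: BusRdX
[2] P2: load  L4 | P0:I, P1:O(69), P2:S(69) | bus: BusRd
[3] P2: load  L4 | P0:I, P1:O(69), P2:S(69) | bus: none
[4] P1: store L1 := 54 | P0:I, P1:M(54), P2:I | bus: BusRdX
[5] P1: store L6 := 97 | P0:I, P1:M(97), P2:I | bus: BusRdX
[6] P0: store L4 := 62 | P0:M(62), P1:I, P2:I | bus: BusRdX,Flush
[7] P1: load  L4 | P0:O(62), P1:S(62), P2:I | bus: BusRd
[8] P2: load  L4 | P0:O(62), P1:S(62), P2:S(62) | bus: BusRd
[9] P1: store L3 := 16 | P0:I, P1:M(16), P2:I | bus: BusRdX
[10] P2: load  L4 | P0:O(62), P1:S(62), P2:S(62) | bus: none
[11] P1: load  L1 | P0:I, P1:M(54), P2:I | bus: none
[12] P2: store L3 := 35 | P0:I, P1:I, P2:M(35) | bus: BusRdX,Flush
[13] P0: store L6 := 64 | P0:M(64), P1:I, P2:I | bus: BusRdX,Flush
[14] P1: store L4 := 42 | P0:I, P1:M(42), P2:I | bus: BusUpgr,Flush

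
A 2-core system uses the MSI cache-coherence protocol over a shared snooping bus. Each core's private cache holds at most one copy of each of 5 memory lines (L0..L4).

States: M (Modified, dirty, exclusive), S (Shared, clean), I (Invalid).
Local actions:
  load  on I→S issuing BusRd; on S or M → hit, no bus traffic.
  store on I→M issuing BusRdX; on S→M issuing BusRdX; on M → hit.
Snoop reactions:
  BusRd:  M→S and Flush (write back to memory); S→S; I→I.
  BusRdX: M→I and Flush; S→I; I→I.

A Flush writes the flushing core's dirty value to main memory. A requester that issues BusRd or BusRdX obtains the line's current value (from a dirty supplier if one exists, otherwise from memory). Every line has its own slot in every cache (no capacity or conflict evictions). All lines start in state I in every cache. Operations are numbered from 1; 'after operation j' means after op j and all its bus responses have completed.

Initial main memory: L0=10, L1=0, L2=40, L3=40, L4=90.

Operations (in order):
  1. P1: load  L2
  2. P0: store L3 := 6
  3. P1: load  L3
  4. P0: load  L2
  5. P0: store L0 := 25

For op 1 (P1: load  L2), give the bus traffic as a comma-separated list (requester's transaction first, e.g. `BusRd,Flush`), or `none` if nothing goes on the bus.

  op1 P1: load  L2 → I/S on L2; bus BusRd; mem=40
  op2 P0: store L3 := 6 → M/I on L3; bus BusRdX; mem=40
  op3 P1: load  L3 → S/S on L3; bus BusRd Flush; mem=6
  op4 P0: load  L2 → S/S on L2; bus BusRd; mem=40
  op5 P0: store L0 := 25 → M/I on L0; bus BusRdX; mem=10

bus = BusRd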